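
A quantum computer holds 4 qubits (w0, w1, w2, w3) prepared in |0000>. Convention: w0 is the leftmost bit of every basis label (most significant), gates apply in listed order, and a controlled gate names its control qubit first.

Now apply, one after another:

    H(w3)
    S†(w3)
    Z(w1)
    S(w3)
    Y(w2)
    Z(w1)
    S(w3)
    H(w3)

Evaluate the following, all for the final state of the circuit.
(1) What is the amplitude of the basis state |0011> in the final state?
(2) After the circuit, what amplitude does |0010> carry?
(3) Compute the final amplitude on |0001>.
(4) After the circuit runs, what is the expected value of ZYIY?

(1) The amplitude on |0011> is 1/2 + I/2.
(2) The amplitude on |0010> is -1/2 + I/2.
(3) The final state's coefficient on |0001> equals 0.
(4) The observable ZYIY averages to 0.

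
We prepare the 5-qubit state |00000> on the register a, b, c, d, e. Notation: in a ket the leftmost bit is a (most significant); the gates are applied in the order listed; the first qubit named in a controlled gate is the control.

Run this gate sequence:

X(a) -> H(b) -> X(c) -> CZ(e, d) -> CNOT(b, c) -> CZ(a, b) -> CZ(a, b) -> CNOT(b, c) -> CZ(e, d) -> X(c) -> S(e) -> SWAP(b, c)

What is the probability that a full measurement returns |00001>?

The probability of measuring |00001> is 0.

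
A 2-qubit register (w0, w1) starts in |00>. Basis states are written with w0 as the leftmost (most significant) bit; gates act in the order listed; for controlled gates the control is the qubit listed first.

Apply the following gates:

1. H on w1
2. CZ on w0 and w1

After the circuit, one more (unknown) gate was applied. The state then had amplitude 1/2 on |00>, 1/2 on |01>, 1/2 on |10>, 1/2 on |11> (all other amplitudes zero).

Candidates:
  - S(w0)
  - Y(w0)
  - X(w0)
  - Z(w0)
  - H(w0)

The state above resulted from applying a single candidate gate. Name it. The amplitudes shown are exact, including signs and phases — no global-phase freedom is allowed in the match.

The applied gate was H(w0).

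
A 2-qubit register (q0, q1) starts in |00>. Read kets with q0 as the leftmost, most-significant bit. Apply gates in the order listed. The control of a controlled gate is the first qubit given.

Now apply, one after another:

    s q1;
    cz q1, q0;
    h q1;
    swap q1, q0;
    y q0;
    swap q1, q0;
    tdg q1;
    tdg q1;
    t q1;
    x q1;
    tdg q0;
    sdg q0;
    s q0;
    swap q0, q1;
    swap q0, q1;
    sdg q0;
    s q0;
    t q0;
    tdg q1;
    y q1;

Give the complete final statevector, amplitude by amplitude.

The final amplitudes are sqrt(2)*exp(3*I*pi/4)/2 on |00>, sqrt(2)*exp(3*I*pi/4)/2 on |01>, 0 on |10>, 0 on |11>. Key observation: gates 11-18 undo each other exactly, leaving only the rest of the circuit to track.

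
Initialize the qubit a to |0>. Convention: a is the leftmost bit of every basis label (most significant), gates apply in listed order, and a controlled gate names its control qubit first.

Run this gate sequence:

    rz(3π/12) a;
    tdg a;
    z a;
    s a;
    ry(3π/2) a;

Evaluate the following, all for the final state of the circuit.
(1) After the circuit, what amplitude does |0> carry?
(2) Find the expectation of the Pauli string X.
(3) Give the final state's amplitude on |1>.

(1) The final state's coefficient on |0> equals sqrt(2)*exp(7*I*pi/8)/2.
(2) In the final state, X has expectation -1.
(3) The final state's coefficient on |1> equals -sqrt(2)*exp(7*I*pi/8)/2.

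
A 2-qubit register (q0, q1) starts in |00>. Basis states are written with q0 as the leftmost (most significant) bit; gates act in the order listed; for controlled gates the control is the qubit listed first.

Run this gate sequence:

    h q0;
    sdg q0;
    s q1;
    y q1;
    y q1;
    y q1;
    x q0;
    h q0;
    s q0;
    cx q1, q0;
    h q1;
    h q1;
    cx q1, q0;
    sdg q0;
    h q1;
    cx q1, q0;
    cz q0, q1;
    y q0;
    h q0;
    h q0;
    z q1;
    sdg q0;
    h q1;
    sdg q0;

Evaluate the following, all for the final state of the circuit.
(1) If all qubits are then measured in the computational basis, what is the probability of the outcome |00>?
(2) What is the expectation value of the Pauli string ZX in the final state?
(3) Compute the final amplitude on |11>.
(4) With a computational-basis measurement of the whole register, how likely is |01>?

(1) The probability of measuring |00> is 1/4.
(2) The observable ZX averages to 0.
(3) |11> carries amplitude 1/2 in the final state.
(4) The probability of measuring |01> is 1/4.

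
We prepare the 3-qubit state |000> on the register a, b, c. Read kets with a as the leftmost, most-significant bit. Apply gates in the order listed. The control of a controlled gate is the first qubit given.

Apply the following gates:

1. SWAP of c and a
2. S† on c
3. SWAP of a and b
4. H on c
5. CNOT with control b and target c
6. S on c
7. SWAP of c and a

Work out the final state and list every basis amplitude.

After the circuit, the state carries amplitude sqrt(2)/2 on |000>, sqrt(2)*I/2 on |100>, and 0 on every other basis state.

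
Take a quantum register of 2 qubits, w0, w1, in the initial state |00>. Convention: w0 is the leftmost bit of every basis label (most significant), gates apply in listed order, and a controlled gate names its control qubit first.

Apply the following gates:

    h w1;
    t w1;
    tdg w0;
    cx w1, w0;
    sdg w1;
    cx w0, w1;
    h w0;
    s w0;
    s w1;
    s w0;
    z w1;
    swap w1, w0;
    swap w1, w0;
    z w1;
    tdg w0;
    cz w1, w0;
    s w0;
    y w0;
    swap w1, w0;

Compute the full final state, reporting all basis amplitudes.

The resulting statevector has amplitude -I/2 + exp(3*I*pi/4)/2 on |00>, exp(I*pi/4)/2 + I/2 on |01>, 0 on |10>, 0 on |11>.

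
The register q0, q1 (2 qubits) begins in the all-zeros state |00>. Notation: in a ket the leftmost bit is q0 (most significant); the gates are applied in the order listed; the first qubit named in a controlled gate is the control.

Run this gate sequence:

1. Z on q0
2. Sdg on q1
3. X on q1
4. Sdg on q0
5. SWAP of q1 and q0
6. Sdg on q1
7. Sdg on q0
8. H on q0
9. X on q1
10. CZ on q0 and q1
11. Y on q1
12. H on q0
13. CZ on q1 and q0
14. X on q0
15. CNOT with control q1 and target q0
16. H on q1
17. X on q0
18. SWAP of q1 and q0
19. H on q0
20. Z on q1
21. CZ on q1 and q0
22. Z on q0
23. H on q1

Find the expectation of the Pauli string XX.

In the final state, XX has expectation 0.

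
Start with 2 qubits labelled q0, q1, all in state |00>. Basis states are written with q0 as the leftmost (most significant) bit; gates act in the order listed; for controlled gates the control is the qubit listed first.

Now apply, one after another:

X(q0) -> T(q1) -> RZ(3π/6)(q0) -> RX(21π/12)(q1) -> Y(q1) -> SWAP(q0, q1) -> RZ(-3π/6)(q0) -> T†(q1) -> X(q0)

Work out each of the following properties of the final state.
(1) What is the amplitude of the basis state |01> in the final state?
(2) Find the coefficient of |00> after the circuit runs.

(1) |01> carries amplitude -sqrt(sqrt(2) + 2)*exp(I*pi/4)/2 in the final state.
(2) |00> carries amplitude 0 in the final state.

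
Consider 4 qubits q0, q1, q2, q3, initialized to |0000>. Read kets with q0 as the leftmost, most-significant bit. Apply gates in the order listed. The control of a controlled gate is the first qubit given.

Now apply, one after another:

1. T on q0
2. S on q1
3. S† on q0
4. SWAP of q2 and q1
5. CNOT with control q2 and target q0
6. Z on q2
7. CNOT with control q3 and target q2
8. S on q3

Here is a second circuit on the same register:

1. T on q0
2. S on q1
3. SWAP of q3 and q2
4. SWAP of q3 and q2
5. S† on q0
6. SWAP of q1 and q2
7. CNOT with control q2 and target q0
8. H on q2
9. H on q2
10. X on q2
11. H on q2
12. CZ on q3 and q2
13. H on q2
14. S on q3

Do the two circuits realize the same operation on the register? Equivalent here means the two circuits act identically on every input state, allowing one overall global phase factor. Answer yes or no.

No — the two circuits implement different unitaries, even allowing a global phase.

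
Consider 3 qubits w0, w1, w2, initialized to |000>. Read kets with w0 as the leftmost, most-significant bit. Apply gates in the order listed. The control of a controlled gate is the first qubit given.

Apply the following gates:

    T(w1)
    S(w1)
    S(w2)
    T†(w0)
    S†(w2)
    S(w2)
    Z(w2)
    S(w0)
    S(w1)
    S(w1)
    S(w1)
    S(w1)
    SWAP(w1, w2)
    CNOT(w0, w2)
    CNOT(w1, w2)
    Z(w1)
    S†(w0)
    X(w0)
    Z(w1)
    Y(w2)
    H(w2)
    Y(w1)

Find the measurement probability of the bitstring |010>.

The probability of measuring |010> is 0.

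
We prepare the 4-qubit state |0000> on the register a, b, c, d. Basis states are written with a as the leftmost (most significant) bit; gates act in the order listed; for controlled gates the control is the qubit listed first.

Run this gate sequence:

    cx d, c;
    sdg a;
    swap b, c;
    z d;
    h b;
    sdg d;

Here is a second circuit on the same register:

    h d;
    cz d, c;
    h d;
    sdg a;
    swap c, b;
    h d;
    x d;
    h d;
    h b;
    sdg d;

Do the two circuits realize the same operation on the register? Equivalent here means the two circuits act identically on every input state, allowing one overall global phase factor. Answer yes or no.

No: there is an input state on which the two circuits produce genuinely different outputs (not merely differing by a phase).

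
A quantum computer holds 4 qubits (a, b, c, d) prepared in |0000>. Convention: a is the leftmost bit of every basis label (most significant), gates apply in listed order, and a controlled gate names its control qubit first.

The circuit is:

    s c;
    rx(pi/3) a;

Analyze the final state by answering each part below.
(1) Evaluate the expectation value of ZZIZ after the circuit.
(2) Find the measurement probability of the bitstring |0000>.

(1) The expectation value of ZZIZ is 1/2.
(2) The probability of measuring |0000> is 3/4.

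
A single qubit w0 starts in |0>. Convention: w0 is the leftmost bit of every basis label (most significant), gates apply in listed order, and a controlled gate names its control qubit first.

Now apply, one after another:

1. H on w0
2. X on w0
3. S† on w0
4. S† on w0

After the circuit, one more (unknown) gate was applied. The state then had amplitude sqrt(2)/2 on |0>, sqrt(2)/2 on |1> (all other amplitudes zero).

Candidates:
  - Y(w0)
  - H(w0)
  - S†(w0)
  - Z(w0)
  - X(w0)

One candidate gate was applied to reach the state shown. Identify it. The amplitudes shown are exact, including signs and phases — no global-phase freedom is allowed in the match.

It was Z(w0) that produced the state shown.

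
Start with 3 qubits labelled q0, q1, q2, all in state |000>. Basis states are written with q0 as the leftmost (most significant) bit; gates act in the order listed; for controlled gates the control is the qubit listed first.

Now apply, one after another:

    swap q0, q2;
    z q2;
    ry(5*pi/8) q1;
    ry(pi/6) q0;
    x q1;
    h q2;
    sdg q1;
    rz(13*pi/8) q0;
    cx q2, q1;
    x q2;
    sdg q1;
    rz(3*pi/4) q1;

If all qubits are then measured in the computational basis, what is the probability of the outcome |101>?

The probability of measuring |101> is (2 - sqrt(3))*(sqrt(2 - sqrt(2)) + 2)/32.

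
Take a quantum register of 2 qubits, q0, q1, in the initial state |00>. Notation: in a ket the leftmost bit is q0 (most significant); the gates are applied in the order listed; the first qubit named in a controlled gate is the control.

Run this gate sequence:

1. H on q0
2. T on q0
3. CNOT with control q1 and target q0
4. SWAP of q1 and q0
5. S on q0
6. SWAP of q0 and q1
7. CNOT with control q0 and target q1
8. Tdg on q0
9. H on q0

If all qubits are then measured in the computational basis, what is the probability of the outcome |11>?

The probability of measuring |11> is 1/4.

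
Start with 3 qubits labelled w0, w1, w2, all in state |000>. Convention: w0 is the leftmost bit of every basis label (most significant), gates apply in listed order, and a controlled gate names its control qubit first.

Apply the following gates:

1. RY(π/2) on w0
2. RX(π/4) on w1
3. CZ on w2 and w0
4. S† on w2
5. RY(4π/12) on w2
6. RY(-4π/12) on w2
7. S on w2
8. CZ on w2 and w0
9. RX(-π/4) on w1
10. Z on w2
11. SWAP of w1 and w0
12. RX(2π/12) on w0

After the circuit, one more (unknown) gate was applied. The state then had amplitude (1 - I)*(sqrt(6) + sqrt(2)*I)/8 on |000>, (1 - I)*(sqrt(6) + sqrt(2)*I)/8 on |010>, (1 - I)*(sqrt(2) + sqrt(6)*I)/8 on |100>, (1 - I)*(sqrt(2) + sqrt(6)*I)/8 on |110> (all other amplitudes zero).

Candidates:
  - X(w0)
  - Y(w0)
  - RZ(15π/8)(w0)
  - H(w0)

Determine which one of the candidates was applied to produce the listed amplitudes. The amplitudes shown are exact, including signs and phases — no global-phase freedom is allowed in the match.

It was H(w0) that produced the state shown. Key observation: steps 2-9 multiply out to the identity, so the circuit reduces to the remaining gates.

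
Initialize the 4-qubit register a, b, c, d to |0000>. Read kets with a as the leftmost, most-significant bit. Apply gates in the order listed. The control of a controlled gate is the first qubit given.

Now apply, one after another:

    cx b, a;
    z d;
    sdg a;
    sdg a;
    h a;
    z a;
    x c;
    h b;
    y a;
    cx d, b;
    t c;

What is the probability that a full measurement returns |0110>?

A full measurement returns |0110> with probability 1/4.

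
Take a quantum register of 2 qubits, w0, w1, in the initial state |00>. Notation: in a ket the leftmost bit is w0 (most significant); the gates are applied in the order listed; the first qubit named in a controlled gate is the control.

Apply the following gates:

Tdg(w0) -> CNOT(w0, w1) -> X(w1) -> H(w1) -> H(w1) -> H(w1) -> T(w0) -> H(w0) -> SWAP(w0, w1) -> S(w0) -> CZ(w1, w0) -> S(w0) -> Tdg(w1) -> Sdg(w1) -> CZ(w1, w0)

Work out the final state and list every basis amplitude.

After the circuit, the state carries amplitude 1/2 on |00>, -exp(I*pi/4)/2 on |01>, 1/2 on |10>, -exp(I*pi/4)/2 on |11>. Key observation: steps 5-6 multiply out to the identity, so the circuit reduces to the remaining gates.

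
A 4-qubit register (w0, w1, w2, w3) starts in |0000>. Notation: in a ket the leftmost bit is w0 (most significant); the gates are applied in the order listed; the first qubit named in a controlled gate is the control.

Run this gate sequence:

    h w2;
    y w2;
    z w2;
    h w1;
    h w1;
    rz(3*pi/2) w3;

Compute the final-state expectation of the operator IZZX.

In the final state, IZZX has expectation 0.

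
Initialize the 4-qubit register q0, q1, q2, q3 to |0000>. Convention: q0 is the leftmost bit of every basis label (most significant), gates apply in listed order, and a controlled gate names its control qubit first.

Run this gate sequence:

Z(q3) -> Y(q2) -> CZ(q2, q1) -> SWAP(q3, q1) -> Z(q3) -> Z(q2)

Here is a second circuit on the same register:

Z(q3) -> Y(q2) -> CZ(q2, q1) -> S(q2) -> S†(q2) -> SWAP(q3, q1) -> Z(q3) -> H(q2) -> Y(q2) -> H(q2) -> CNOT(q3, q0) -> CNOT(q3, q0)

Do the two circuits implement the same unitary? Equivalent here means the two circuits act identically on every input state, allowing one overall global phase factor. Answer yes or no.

No, they are not equivalent — no single phase factor reconciles the two unitaries.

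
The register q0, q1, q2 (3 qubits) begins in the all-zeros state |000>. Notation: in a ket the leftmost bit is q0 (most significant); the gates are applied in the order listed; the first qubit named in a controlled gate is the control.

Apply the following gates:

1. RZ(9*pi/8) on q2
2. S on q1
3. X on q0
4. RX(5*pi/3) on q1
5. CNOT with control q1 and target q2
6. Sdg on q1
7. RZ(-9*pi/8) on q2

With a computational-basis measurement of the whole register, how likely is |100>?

A full measurement returns |100> with probability 3/4.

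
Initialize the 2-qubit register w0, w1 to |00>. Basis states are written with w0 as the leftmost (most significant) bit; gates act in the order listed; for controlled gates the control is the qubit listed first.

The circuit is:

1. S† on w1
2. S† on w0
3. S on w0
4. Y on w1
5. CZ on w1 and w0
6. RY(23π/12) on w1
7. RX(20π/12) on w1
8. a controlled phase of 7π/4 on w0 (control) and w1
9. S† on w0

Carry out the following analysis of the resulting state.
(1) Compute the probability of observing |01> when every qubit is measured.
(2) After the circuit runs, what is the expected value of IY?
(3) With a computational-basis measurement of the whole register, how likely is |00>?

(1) The probability of measuring |01> is sqrt(2)/16 + sqrt(6)/16 + 1/2.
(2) The observable IY averages to -3*sqrt(2)/8 - sqrt(6)/8.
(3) Outcome |00> occurs with probability -sqrt(6)/16 - sqrt(2)/16 + 1/2.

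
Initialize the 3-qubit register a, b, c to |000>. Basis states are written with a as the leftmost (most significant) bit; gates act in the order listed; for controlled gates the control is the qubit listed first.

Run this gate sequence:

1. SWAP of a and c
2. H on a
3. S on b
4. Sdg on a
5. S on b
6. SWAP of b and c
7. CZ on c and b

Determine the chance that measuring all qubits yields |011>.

The probability of measuring |011> is 0.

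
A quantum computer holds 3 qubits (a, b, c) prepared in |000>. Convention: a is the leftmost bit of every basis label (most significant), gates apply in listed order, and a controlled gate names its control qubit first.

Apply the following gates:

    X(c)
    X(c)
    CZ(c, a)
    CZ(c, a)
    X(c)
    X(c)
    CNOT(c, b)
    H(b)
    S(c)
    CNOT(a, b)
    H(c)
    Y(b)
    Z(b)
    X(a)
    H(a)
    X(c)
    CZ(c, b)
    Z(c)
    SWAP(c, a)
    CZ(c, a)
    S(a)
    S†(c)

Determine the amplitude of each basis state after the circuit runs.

The resulting statevector has amplitude -sqrt(2)*I/4 on |000>, sqrt(2)/4 on |001>, -sqrt(2)*I/4 on |010>, sqrt(2)/4 on |011>, -sqrt(2)/4 on |100>, sqrt(2)*I/4 on |101>, sqrt(2)/4 on |110>, -sqrt(2)*I/4 on |111>.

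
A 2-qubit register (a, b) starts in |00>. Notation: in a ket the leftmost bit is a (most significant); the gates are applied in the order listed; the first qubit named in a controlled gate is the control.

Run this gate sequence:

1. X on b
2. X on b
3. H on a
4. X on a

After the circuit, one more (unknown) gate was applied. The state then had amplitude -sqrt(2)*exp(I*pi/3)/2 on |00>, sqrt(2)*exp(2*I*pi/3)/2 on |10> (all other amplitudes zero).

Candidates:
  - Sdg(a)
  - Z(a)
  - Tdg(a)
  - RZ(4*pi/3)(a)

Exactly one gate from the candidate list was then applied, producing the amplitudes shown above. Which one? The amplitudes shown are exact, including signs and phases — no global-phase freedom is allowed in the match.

The unique candidate consistent with the amplitudes is RZ(4*pi/3)(a). Key observation: gates 1-2 undo each other exactly, leaving only the rest of the circuit to track.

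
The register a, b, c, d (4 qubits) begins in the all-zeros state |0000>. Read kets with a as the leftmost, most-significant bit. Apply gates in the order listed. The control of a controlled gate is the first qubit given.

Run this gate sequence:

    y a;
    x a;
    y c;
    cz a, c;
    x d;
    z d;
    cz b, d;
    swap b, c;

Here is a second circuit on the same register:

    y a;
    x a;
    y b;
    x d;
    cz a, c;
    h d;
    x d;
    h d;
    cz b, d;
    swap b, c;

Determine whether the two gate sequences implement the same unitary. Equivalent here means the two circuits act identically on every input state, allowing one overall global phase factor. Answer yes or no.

No, they are not equivalent — no single phase factor reconciles the two unitaries.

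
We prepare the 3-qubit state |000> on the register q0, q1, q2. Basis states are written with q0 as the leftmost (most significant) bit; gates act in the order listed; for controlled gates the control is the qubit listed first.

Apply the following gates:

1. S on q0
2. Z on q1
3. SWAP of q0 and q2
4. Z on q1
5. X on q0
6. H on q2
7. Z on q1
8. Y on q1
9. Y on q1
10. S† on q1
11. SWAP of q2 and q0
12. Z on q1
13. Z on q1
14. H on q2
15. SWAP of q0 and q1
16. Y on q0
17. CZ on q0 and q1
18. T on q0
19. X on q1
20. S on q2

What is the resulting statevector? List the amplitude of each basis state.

The resulting statevector has amplitude 0 on |000>, 0 on |001>, 0 on |010>, 0 on |011>, -exp(3*I*pi/4)/2 on |100>, -exp(I*pi/4)/2 on |101>, exp(3*I*pi/4)/2 on |110>, exp(I*pi/4)/2 on |111>.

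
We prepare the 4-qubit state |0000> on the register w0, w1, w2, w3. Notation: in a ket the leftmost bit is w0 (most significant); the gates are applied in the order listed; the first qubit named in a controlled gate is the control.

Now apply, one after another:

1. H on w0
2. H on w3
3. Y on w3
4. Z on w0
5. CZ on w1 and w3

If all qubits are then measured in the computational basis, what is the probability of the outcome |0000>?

A full measurement returns |0000> with probability 1/4.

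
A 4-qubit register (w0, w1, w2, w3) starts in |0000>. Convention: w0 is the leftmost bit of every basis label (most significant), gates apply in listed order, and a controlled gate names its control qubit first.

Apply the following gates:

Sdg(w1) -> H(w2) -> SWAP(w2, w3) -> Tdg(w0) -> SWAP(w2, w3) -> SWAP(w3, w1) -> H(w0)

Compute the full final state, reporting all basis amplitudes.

The final amplitudes are 1/2 on |0000>, 1/2 on |0010>, 1/2 on |1000>, 1/2 on |1010>, and 0 on every other basis state.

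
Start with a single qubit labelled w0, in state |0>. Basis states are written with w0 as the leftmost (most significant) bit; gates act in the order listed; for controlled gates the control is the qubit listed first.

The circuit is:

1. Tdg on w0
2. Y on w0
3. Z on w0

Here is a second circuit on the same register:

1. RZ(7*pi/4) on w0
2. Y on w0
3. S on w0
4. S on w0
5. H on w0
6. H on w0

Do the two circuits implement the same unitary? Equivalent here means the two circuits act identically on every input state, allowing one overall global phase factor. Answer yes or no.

Yes: on every input state the two circuits agree up to one overall phase factor.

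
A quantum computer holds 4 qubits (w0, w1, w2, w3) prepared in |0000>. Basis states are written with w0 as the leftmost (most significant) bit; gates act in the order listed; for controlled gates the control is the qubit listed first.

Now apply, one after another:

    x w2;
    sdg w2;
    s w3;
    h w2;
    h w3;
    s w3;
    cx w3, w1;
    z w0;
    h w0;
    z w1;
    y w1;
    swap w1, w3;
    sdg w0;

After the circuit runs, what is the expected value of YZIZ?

In the final state, YZIZ has expectation 1.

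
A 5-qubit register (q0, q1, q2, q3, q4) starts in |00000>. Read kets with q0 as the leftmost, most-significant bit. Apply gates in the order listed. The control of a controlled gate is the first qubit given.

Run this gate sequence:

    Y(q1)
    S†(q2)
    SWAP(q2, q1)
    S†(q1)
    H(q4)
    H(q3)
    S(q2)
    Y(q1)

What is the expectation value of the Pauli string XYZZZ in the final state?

The expectation value of XYZZZ is 0.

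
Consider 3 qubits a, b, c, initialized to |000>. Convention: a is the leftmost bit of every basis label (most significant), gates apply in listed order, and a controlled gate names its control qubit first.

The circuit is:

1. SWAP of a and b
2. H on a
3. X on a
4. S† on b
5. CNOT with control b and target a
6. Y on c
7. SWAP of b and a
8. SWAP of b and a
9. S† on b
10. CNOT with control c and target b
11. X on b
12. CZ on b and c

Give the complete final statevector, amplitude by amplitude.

After the circuit, the state carries amplitude sqrt(2)*I/2 on |001>, sqrt(2)*I/2 on |101>, and 0 on every other basis state.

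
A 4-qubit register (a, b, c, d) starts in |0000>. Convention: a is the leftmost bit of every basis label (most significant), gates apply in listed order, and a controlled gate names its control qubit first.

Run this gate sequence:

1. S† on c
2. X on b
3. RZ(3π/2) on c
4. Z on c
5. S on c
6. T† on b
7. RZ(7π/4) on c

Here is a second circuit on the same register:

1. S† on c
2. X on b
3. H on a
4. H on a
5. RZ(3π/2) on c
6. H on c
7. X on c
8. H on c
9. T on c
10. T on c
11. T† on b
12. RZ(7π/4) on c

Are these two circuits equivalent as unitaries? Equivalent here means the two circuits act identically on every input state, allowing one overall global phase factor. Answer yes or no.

Yes: on every input state the two circuits agree up to one overall phase factor.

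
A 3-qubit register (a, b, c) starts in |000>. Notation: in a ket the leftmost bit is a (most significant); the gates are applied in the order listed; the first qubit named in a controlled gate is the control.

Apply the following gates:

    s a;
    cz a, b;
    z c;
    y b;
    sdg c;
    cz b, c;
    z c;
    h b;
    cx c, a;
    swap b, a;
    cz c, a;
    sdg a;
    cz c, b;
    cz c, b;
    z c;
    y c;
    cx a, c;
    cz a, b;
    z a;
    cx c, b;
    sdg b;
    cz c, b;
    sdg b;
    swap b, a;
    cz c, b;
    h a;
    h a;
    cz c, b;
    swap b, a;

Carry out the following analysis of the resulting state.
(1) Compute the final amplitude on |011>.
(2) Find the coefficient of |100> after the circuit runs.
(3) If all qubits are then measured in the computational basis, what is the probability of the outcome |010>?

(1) The final state's coefficient on |011> equals -sqrt(2)/2.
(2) |100> carries amplitude sqrt(2)*I/2 in the final state.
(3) The probability of measuring |010> is 0.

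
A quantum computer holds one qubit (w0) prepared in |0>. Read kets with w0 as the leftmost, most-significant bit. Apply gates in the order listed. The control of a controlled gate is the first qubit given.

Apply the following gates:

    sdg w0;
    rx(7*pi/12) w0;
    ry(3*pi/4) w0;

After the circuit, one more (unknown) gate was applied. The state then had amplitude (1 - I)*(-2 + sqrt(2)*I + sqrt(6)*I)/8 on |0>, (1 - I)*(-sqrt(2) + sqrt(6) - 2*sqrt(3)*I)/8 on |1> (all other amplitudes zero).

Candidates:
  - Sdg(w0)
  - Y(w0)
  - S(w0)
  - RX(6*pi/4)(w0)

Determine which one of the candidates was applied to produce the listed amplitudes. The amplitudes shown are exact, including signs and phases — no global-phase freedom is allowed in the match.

It was Sdg(w0) that produced the state shown.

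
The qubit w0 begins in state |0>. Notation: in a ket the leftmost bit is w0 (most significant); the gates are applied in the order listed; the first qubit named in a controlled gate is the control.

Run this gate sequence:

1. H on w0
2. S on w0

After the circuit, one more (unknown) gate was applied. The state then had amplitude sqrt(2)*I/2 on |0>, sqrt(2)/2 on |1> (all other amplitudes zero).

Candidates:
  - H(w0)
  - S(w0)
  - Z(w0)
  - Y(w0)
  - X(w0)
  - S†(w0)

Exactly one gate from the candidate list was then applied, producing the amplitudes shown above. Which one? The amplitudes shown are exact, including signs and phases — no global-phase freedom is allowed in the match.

The applied gate was X(w0).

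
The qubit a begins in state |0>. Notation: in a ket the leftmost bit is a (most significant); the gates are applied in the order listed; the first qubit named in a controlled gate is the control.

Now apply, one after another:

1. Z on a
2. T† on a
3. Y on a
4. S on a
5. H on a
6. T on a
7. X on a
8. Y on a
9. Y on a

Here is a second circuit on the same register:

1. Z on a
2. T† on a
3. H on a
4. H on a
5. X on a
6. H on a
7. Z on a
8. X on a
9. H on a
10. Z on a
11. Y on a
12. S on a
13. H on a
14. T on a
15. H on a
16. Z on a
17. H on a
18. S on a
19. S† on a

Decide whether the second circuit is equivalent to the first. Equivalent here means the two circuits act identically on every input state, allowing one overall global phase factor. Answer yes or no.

Yes, they are equivalent — the unitaries differ by at most a global phase.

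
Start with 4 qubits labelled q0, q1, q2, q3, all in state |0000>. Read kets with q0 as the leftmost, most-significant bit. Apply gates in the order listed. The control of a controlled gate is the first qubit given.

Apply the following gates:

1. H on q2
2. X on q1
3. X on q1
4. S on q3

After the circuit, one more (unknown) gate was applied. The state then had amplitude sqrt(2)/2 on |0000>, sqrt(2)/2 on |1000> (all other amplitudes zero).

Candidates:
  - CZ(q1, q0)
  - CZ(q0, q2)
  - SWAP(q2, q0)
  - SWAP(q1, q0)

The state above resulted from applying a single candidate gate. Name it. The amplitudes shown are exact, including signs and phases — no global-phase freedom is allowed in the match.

It was SWAP(q2, q0) that produced the state shown.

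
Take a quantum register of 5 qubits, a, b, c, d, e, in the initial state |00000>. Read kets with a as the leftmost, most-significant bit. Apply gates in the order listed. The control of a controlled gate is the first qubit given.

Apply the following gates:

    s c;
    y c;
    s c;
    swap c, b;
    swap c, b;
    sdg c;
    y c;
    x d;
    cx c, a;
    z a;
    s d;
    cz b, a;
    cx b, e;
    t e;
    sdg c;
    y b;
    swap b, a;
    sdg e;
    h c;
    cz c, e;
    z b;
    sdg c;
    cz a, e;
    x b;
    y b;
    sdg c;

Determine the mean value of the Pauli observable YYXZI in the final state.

The observable YYXZI averages to 0. Key observation: gates 2-7 undo each other exactly, leaving only the rest of the circuit to track.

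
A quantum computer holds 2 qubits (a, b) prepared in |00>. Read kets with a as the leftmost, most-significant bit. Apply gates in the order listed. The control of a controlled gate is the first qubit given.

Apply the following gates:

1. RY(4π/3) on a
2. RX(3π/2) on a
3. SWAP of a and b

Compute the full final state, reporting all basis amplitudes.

The resulting statevector has amplitude sqrt(2)/4 - sqrt(6)*I/4 on |00>, -sqrt(6)/4 + sqrt(2)*I/4 on |01>, 0 on |10>, 0 on |11>.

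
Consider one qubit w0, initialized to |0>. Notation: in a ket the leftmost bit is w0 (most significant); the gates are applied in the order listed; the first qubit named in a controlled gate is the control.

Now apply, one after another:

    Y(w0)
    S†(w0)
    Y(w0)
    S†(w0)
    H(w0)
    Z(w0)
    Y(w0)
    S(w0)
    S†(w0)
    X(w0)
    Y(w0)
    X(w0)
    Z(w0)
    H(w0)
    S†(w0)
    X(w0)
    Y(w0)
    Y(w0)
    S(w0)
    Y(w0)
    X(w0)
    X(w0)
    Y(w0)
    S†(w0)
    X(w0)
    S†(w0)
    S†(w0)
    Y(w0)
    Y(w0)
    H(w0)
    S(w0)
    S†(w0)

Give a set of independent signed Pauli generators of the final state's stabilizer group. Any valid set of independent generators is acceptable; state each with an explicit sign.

The stabilizer group can be generated by +X, among other valid generating sets. Key observation: the block from step 19 through step 24 cancels to the identity and can be dropped.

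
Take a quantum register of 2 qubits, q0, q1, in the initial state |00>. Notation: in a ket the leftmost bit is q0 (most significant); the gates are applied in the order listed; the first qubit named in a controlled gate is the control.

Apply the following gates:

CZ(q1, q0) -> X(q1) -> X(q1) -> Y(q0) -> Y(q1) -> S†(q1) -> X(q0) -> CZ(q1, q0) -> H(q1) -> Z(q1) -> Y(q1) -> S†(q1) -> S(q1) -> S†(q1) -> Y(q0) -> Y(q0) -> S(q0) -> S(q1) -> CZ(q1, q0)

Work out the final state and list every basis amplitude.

The resulting statevector has amplitude sqrt(2)/2 on |00>, -sqrt(2)/2 on |01>, 0 on |10>, 0 on |11>.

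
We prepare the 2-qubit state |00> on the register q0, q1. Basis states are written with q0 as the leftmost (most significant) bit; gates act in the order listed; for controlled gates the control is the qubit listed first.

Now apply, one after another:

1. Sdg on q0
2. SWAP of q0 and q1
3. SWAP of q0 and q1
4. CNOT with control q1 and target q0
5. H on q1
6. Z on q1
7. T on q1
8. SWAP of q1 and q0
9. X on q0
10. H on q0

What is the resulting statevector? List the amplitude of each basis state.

The resulting statevector has amplitude 1/2 - exp(I*pi/4)/2 on |00>, 0 on |01>, -1/2 - exp(I*pi/4)/2 on |10>, 0 on |11>. Key observation: the block from step 2 through step 3 cancels to the identity and can be dropped.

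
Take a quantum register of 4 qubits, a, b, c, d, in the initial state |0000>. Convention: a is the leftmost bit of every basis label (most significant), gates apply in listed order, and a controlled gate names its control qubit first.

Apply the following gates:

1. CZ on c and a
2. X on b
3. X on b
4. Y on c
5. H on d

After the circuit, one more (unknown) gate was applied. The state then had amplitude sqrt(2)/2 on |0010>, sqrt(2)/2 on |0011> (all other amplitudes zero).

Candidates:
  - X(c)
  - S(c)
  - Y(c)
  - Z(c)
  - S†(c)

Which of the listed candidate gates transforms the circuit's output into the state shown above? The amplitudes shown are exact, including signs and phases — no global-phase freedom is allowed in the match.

The applied gate was S†(c). Key observation: gates 2-3 undo each other exactly, leaving only the rest of the circuit to track.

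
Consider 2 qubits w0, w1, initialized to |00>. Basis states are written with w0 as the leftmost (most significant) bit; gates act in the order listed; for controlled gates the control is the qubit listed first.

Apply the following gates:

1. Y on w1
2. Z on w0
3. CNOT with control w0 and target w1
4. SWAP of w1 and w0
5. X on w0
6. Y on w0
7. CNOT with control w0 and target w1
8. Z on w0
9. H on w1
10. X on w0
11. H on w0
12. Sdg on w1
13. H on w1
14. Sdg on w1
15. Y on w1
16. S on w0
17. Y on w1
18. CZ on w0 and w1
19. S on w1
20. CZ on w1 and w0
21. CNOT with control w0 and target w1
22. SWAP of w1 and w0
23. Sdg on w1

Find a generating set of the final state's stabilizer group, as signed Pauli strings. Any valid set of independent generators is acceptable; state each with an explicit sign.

The stabilizer group can be generated by -YZ, -ZY, among other valid generating sets.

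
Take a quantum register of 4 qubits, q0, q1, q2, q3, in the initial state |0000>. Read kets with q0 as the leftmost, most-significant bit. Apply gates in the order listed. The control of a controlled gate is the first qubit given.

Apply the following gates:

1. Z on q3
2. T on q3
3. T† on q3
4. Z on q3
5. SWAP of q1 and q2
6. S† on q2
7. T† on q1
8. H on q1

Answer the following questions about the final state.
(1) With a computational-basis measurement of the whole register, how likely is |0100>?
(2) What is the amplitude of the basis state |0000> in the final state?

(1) The probability of measuring |0100> is 1/2. Key observation: gates 1-4 undo each other exactly, leaving only the rest of the circuit to track.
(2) The final state's coefficient on |0000> equals sqrt(2)/2.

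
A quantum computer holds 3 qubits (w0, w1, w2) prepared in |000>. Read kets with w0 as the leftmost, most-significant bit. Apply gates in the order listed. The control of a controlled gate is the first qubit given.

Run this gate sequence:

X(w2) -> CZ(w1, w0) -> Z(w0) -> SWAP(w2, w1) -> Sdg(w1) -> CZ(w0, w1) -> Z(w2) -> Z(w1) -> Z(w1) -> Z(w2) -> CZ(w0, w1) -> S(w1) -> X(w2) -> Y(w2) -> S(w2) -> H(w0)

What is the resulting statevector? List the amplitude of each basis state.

The resulting statevector has amplitude -sqrt(2)*I/2 on |010>, -sqrt(2)*I/2 on |110>, and 0 on every other basis state. Key observation: the block from step 5 through step 12 cancels to the identity and can be dropped.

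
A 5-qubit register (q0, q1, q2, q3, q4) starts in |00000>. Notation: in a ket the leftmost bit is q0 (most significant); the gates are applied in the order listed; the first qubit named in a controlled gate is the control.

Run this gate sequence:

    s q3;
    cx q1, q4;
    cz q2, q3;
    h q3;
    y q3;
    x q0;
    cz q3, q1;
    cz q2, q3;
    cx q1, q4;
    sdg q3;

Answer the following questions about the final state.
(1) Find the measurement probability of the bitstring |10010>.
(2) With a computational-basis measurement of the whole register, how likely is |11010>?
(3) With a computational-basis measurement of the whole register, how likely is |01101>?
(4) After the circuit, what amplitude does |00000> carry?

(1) A full measurement returns |10010> with probability 1/2.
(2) A full measurement returns |11010> with probability 0.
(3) The probability of measuring |01101> is 0.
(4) The final state's coefficient on |00000> equals 0.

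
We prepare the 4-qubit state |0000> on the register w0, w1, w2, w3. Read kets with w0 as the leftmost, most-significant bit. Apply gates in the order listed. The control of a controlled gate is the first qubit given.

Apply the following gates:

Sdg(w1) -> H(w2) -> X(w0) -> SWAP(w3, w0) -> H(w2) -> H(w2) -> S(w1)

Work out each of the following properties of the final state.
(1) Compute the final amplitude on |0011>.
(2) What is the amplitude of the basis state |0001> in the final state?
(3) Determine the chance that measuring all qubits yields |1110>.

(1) The amplitude on |0011> is sqrt(2)/2.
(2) |0001> carries amplitude sqrt(2)/2 in the final state.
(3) The probability of measuring |1110> is 0.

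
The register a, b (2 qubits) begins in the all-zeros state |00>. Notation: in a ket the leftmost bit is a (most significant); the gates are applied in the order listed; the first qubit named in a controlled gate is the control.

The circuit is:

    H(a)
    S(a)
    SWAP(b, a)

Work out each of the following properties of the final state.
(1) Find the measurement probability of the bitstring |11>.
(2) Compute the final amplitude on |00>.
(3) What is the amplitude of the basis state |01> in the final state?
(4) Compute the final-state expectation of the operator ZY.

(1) Outcome |11> occurs with probability 0.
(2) The final state's coefficient on |00> equals sqrt(2)/2.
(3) |01> carries amplitude sqrt(2)*I/2 in the final state.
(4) In the final state, ZY has expectation 1.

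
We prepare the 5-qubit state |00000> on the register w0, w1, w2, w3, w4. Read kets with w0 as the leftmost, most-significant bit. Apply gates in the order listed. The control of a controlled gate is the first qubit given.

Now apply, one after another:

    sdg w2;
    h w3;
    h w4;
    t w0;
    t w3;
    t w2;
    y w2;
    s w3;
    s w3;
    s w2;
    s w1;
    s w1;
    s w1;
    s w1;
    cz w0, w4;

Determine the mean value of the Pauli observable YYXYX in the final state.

The expectation value of YYXYX is 0. Key observation: gates 11-14 undo each other exactly, leaving only the rest of the circuit to track.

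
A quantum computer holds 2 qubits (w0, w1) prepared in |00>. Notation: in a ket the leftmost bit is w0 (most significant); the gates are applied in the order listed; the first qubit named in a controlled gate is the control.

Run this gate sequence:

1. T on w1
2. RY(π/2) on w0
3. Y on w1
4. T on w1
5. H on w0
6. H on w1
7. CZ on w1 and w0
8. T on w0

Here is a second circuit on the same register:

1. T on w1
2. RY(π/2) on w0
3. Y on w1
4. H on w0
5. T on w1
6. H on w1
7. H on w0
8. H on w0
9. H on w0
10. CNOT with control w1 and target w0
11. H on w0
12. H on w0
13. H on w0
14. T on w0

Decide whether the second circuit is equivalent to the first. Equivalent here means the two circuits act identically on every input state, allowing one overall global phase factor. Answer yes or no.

Yes: on every input state the two circuits agree up to one overall phase factor.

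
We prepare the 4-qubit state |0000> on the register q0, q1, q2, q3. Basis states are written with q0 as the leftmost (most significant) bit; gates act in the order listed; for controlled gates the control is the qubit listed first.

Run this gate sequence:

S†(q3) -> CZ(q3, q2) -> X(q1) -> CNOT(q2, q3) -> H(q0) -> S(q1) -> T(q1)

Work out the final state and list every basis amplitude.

After the circuit, the state carries amplitude sqrt(2)*exp(3*I*pi/4)/2 on |0100>, sqrt(2)*exp(3*I*pi/4)/2 on |1100>, and 0 on every other basis state.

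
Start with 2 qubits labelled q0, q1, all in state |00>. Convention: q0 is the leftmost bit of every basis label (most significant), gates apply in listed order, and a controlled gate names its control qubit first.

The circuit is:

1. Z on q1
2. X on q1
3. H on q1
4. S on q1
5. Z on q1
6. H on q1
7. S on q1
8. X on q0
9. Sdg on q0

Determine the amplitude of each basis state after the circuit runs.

The resulting statevector has amplitude 0 on |00>, 0 on |01>, 1/2 - I/2 on |10>, 1/2 - I/2 on |11>.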